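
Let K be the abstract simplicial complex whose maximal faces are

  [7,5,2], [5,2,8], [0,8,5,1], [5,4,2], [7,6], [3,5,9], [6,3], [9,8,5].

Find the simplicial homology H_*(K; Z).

K has 10 vertices, 18 edges, 9 triangles, 1 3-simplex.
rank ∂_0 = 0, rank ∂_1 = 9 ⇒ b_0 = 10 − 0 − 9 = 1; all invariant factors of ∂_1 are 1 so no torsion. So H_0 ≅ Z.
rank ∂_1 = 9, rank ∂_2 = 8 ⇒ b_1 = 18 − 9 − 8 = 1; all invariant factors of ∂_2 are 1 so no torsion. So H_1 ≅ Z.
rank ∂_2 = 8, rank ∂_3 = 1 ⇒ b_2 = 9 − 8 − 1 = 0; all invariant factors of ∂_3 are 1 so no torsion. So H_2 ≅ 0.
rank ∂_3 = 1, rank ∂_4 = 0 ⇒ b_3 = 1 − 1 − 0 = 0. So H_3 ≅ 0.

H_0 = Z,  H_1 = Z,  H_2 = 0,  H_3 = 0.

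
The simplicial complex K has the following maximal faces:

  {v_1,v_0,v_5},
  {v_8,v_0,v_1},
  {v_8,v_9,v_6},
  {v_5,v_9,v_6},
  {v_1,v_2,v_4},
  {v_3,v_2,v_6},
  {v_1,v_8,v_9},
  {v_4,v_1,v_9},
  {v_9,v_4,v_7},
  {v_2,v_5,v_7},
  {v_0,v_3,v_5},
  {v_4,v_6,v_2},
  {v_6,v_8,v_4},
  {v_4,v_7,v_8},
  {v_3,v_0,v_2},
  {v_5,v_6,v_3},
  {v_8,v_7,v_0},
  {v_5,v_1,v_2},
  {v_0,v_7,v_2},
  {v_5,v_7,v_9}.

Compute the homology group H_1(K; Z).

Fix the vertex order v_0 < v_1 < v_2 < v_3 < v_4 < v_5 < v_6 < v_7 < v_8 < v_9 and write every simplex with vertices in increasing order. Then dim K = 2 and the simplices of K are:

  0-simplices (10): [v_0], [v_1], [v_2], [v_3], [v_4], [v_5], [v_6], [v_7], [v_8], [v_9]
  1-simplices (30): (30 of them)
  2-simplices (20): (20 of them)

so the chain groups are C_0 ≅ Z^10, C_1 ≅ Z^30, C_2 ≅ Z^20.

The boundary map ∂_1: C_1 → C_0 sends each edge [p,q] (with p < q) to q − p.
This gives a 10×30 integer matrix of rank 9; reducing to Smith normal form yields diagonal entries (1,1,1,1,1,1,1,1,1).

∂_2: C_2 → C_1 acts by ∂[p,q,r] = [q,r] − [p,r] + [p,q]. For instance
  ∂[v_2,v_3,v_6] = [v_3,v_6] − [v_2,v_6] + [v_2,v_3],
  ∂[v_0,v_7,v_8] = [v_7,v_8] − [v_0,v_8] + [v_0,v_7].
This gives a 30×20 integer matrix of rank 20; reducing to Smith normal form yields diagonal entries (1,1,1,1,1,1,1,1,1,1,1,1,1,1,1,1,1,1,1,2).

Reading off H_k = ker ∂_k / im ∂_{k+1}:

  H_1: rank ker ∂_1 − rank ∂_2 = (30 − 9) − 20 = 1, and ∂_2 has invariant factor 2 > 1, so H_1 ≅ Z ⊕ Z_2.

H_1 ≅ Z ⊕ Z_2.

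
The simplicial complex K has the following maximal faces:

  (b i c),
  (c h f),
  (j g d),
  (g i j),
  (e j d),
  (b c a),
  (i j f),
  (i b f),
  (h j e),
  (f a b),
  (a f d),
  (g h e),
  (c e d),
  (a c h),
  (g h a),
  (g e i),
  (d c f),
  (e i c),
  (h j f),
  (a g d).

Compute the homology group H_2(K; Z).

Fix the vertex order a < b < c < d < e < f < g < h < i < j and write every simplex with vertices in increasing order. Then dim K = 2 and the simplices of K are:

  0-simplices (10): a, b, c, d, e, f, g, h, i, j
  1-simplices (30): ab, ac, ad, af, ag, ah, bc, bf, bi, cd, ce, cf, ch, ci, de, df, dg, dj, eg, eh, ei, ej, fh, fi, fj, gh, gi, gj, hj, ij
  2-simplices (20): abc, abf, ach, adf, adg, agh, bci, bfi, cde, cdf, cei, cfh, dej, dgj, egh, egi, ehj, fhj, fij, gij

giving chain groups C_0 ≅ Z^10, C_1 ≅ Z^30, C_2 ≅ Z^20.

The boundary map ∂_1: C_1 → C_0 maps an edge to its endpoints' difference, ∂[p,q] = q − p. For instance
  ∂cd = d − c.
As a 10×30 matrix over Z this has rank 9, with invariant factors (1,1,1,1,1,1,1,1,1).

The boundary map ∂_2: C_2 → C_1 acts by ∂[p,q,r] = [q,r] − [p,r] + [p,q]. For instance
  ∂abf = bf − af + ab,
  ∂cde = de − ce + cd.
The resulting 30×20 matrix has rank 20, and its Smith normal form has invariant factors (1,1,1,1,1,1,1,1,1,1,1,1,1,1,1,1,1,1,1,2).

From H_k ≅ ker(∂_k) / im(∂_{k+1}) we obtain:

  H_2: rank ker ∂_2 − rank ∂_3 = (20 − 20) − 0 = 0, and there is no ∂_3, so H_2 = 0.

H_2 = 0.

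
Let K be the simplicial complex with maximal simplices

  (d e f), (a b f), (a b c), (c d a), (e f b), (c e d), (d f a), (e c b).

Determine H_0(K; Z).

We work with the vertex ordering a < b < c < d < e < f. The simplices of K, each written with vertices in increasing order, are:

  0-simplices (6): a, b, c, d, e, f
  1-simplices (12): ab, ac, ad, af, bc, be, bf, cd, ce, de, df, ef
  2-simplices (8): abc, abf, acd, adf, bce, bef, cde, def

Hence C_0 ≅ Z^6, C_1 ≅ Z^12, C_2 ≅ Z^8.

Boundary ∂_1: C_1 → C_0 maps an edge to its endpoints' difference, ∂[p,q] = q − p. For instance
  ∂be = e − b.
The resulting 6×12 matrix has rank 5, and its Smith normal form has invariant factors (1,1,1,1,1).

Boundary ∂_2: C_2 → C_1 maps a triangle to the signed sum of its edges. For instance
  ∂bef = ef − bf + be,
  ∂abc = bc − ac + ab.
As a 12×8 matrix over Z this has rank 7, with invariant factors (1,1,1,1,1,1,1).

Now H_k = ker ∂_k / im ∂_{k+1}, so:

  H_0: rank C_0 − rank ∂_1 = 6 − 5 = 1, and the invariant factors of ∂_1 are all 1, so H_0 = Z.

H_0 ≅ Z.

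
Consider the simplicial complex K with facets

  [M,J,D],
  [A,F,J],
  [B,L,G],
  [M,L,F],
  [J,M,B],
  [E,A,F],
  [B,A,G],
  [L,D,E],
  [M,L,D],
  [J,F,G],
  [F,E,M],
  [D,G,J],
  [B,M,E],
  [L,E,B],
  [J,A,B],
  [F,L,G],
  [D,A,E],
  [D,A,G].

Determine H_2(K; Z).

We work with the vertex ordering A < B < D < E < F < G < J < L < M. The simplices of K, each written with vertices in increasing order, are:

  0-simplices (9): A, B, D, E, F, G, J, L, M
  1-simplices (27): AB, AD, AE, AF, AG, AJ, BE, BG, BJ, BL, BM, DE, DG, DJ, DL, DM, EF, EL, EM, FG, FJ, FL, FM, GJ, GL, JM, LM
  2-simplices (18): ABG, ABJ, ADE, ADG, AEF, AFJ, BEL, BEM, BGL, BJM, DEL, DGJ, DJM, DLM, EFM, FGJ, FGL, FLM

giving chain groups C_0 ≅ Z^9, C_1 ≅ Z^27, C_2 ≅ Z^18.

Boundary ∂_1: C_1 → C_0 is given by ∂[p,q] = [q] − [p]. For instance
  ∂FL = L − F.
The resulting 9×27 matrix has rank 8, and its Smith normal form has invariant factors (1,1,1,1,1,1,1,1).

∂_2: C_2 → C_1 maps a triangle to the signed sum of its edges. For instance
  ∂EFM = FM − EM + EF,
  ∂FGL = GL − FL + FG.
The resulting 27×18 matrix has rank 18, and its Smith normal form has invariant factors (1,1,1,1,1,1,1,1,1,1,1,1,1,1,1,1,1,2).

Reading off H_k = ker ∂_k / im ∂_{k+1}:

  H_2: rank ker ∂_2 − rank ∂_3 = (18 − 18) − 0 = 0, and there is no ∂_3, so H_2 ≅ 0.

H_2 = 0.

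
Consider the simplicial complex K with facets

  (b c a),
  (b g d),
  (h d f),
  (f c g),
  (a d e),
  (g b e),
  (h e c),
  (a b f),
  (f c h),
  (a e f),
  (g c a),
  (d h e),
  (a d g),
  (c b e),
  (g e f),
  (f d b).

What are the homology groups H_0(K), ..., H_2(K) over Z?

H_0 ≅ Z,  H_1 ≅ Z^2,  H_2 ≅ Z.

Fix the vertex order a < b < c < d < e < f < g < h and write every simplex with vertices in increasing order. Then dim K = 2 and the simplices of K are:

  0-simplices (8): a, b, c, d, e, f, g, h
  1-simplices (24): ab, ac, ad, ae, af, ag, bc, bd, be, bf, bg, ce, cf, cg, ch, de, df, dg, dh, ef, eg, eh, fg, fh
  2-simplices (16): abc, abf, acg, ade, adg, aef, bce, bdf, bdg, beg, ceh, cfg, cfh, deh, dfh, efg

Hence C_0 ≅ Z^8, C_1 ≅ Z^24, C_2 ≅ Z^16.

Boundary ∂_1: C_1 → C_0 sends each edge [p,q] (with p < q) to q − p. For instance
  ∂cf = f − c.
As a 8×24 matrix over Z this has rank 7, with invariant factors (1,1,1,1,1,1,1).

∂_2: C_2 → C_1 sends each 2-simplex [p,q,r] to [q,r] − [p,r] + [p,q]. For instance
  ∂beg = eg − bg + be,
  ∂efg = fg − eg + ef.
The 24×16 boundary matrix has rank 15 and Smith normal form diag(1,1,1,1,1,1,1,1,1,1,1,1,1,1,1).

Computing H_k = (kernel of ∂_k) / (image of ∂_{k+1}):

  H_0: rank C_0 − rank ∂_1 = 8 − 7 = 1, and the invariant factors of ∂_1 are all 1, so H_0 = Z.
  H_1: rank ker ∂_1 − rank ∂_2 = (24 − 7) − 15 = 2, and the invariant factors of ∂_2 are all 1, so H_1 = Z^2.
  H_2: rank ker ∂_2 − rank ∂_3 = (16 − 15) − 0 = 1, and there is no ∂_3, so H_2 = Z.

(K is a triangulation of the torus T^2.)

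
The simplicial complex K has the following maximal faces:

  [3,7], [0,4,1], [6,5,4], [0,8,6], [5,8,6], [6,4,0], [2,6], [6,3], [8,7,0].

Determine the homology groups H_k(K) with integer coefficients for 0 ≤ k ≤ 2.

We work with the vertex ordering 0 < 1 < 2 < 3 < 4 < 5 < 6 < 7 < 8. The simplices of K, each written with vertices in increasing order, are:

  0-simplices (9): [0], [1], [2], [3], [4], [5], [6], [7], [8]
  1-simplices (15): [0,1], [0,4], [0,6], [0,7], [0,8], [1,4], [2,6], [3,6], [3,7], [4,5], [4,6], [5,6], [5,8], [6,8], [7,8]
  2-simplices (6): [0,1,4], [0,4,6], [0,6,8], [0,7,8], [4,5,6], [5,6,8]

so the chain groups are C_0 ≅ Z^9, C_1 ≅ Z^15, C_2 ≅ Z^6.

∂_1: C_1 → C_0 maps an edge to its endpoints' difference, ∂[p,q] = q − p.
This gives a 9×15 integer matrix of rank 8; reducing to Smith normal form yields diagonal entries (1,1,1,1,1,1,1,1).

The boundary map ∂_2: C_2 → C_1 maps a triangle to the signed sum of its edges. For instance
  ∂[0,6,8] = [6,8] − [0,8] + [0,6],
  ∂[0,1,4] = [1,4] − [0,4] + [0,1].
This gives a 15×6 integer matrix of rank 6; reducing to Smith normal form yields diagonal entries (1,1,1,1,1,1).

Reading off H_k = ker ∂_k / im ∂_{k+1}:

  H_0: rank C_0 − rank ∂_1 = 9 − 8 = 1, and the invariant factors of ∂_1 are all 1, so H_0 ≅ Z.
  H_1: rank ker ∂_1 − rank ∂_2 = (15 − 8) − 6 = 1, and the invariant factors of ∂_2 are all 1, so H_1 ≅ Z.
  H_2: rank ker ∂_2 − rank ∂_3 = (6 − 6) − 0 = 0, and there is no ∂_3, so H_2 ≅ 0.

As a check, the Euler characteristic is 9 − 15 + 6 = 0, which agrees with 1 − 1 + 0 = 0.

H_0 = Z,  H_1 = Z,  H_2 = 0.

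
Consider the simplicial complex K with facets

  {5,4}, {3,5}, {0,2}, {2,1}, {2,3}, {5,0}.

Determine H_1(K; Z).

Take the total order 0 < 1 < 2 < 3 < 4 < 5 on the vertex set. Then K (dimension 1) consists of the simplices:

  0-simplices (6): [0], [1], [2], [3], [4], [5]
  1-simplices (6): [0,2], [0,5], [1,2], [2,3], [3,5], [4,5]

giving chain groups C_0 ≅ Z^6, C_1 ≅ Z^6.

∂_1: C_1 → C_0 sends each edge [p,q] (with p < q) to q − p. For instance
  ∂[1,2] = [2] − [1].
The 6×6 boundary matrix has rank 5 and Smith normal form diag(1,1,1,1,1).

From H_k ≅ ker(∂_k) / im(∂_{k+1}) we obtain:

  H_1: rank ker ∂_1 − rank ∂_2 = (6 − 5) − 0 = 1, and there is no ∂_2, so H_1 = Z.

H_1 = Z.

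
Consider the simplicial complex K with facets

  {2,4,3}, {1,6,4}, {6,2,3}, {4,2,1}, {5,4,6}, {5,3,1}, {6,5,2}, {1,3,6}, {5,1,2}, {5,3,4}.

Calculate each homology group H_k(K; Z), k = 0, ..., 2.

H_0 ≅ Z,  H_1 ≅ Z_2,  H_2 = 0.

Order the vertices as 1 < 2 < 3 < 4 < 5 < 6. Listing each simplex with vertices in this order, K has dimension 2 with simplices:

  0-simplices (6): [1], [2], [3], [4], [5], [6]
  1-simplices (15): [1,2], [1,3], [1,4], [1,5], [1,6], [2,3], [2,4], [2,5], [2,6], [3,4], [3,5], [3,6], [4,5], [4,6], [5,6]
  2-simplices (10): [1,2,4], [1,2,5], [1,3,5], [1,3,6], [1,4,6], [2,3,4], [2,3,6], [2,5,6], [3,4,5], [4,5,6]

Hence C_0 ≅ Z^6, C_1 ≅ Z^15, C_2 ≅ Z^10.

∂_1: C_1 → C_0 is given by ∂[p,q] = [q] − [p]. For instance
  ∂[4,5] = [5] − [4].
The 6×15 boundary matrix has rank 5 and Smith normal form diag(1,1,1,1,1).

∂_2: C_2 → C_1 sends each 2-simplex [p,q,r] to [q,r] − [p,r] + [p,q]. For instance
  ∂[2,5,6] = [5,6] − [2,6] + [2,5],
  ∂[1,4,6] = [4,6] − [1,6] + [1,4].
The 15×10 boundary matrix has rank 10 and Smith normal form diag(1,1,1,1,1,1,1,1,1,2).

Now H_k = ker ∂_k / im ∂_{k+1}, so:

  H_0: rank C_0 − rank ∂_1 = 6 − 5 = 1, and the invariant factors of ∂_1 are all 1, so H_0 ≅ Z.
  H_1: rank ker ∂_1 − rank ∂_2 = (15 − 5) − 10 = 0, and ∂_2 has invariant factor 2 > 1, so H_1 ≅ Z_2.
  H_2: rank ker ∂_2 − rank ∂_3 = (10 − 10) − 0 = 0, and there is no ∂_3, so H_2 ≅ 0.

As a check, the Euler characteristic is 6 − 15 + 10 = 1, which agrees with 1 − 0 + 0 = 1.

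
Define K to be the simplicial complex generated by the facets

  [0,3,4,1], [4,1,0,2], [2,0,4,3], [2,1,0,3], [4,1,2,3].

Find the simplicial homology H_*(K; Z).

Take the total order 0 < 1 < 2 < 3 < 4 on the vertex set. Then K (dimension 3) consists of the simplices:

  0-simplices (5): [0], [1], [2], [3], [4]
  1-simplices (10): [0,1], [0,2], [0,3], [0,4], [1,2], [1,3], [1,4], [2,3], [2,4], [3,4]
  2-simplices (10): [0,1,2], [0,1,3], [0,1,4], [0,2,3], [0,2,4], [0,3,4], [1,2,3], [1,2,4], [1,3,4], [2,3,4]
  3-simplices (5): [0,1,2,3], [0,1,2,4], [0,1,3,4], [0,2,3,4], [1,2,3,4]

so the chain groups are C_0 ≅ Z^5, C_1 ≅ Z^10, C_2 ≅ Z^10, C_3 ≅ Z^5.

∂_1: C_1 → C_0 maps an edge to its endpoints' difference, ∂[p,q] = q − p. For instance
  ∂[1,3] = [3] − [1].
This gives a 5×10 integer matrix of rank 4; reducing to Smith normal form yields diagonal entries (1,1,1,1).

The boundary map ∂_2: C_2 → C_1 acts by ∂[p,q,r] = [q,r] − [p,r] + [p,q]. For instance
  ∂[0,3,4] = [3,4] − [0,4] + [0,3],
  ∂[1,2,4] = [2,4] − [1,4] + [1,2].
The 10×10 boundary matrix has rank 6 and Smith normal form diag(1,1,1,1,1,1).

∂_3: C_3 → C_2 sends each 3-simplex σ to the alternating sum Σ_i (−1)^i (σ with its i-th vertex removed). For instance
  ∂[1,2,3,4] = [2,3,4] − [1,3,4] + [1,2,4] − [1,2,3],
  ∂[0,1,3,4] = [1,3,4] − [0,3,4] + [0,1,4] − [0,1,3].
As a 10×5 matrix over Z this has rank 4, with invariant factors (1,1,1,1).

Reading off H_k = ker ∂_k / im ∂_{k+1}:

  H_0: rank C_0 − rank ∂_1 = 5 − 4 = 1, and the invariant factors of ∂_1 are all 1, so H_0 = Z.
  H_1: rank ker ∂_1 − rank ∂_2 = (10 − 4) − 6 = 0, and the invariant factors of ∂_2 are all 1, so H_1 = 0.
  H_2: rank ker ∂_2 − rank ∂_3 = (10 − 6) − 4 = 0, and the invariant factors of ∂_3 are all 1, so H_2 = 0.
  H_3: rank ker ∂_3 − rank ∂_4 = (5 − 4) − 0 = 1, and there is no ∂_4, so H_3 = Z.

H_0 = Z,  H_1 = 0,  H_2 = 0,  H_3 = Z.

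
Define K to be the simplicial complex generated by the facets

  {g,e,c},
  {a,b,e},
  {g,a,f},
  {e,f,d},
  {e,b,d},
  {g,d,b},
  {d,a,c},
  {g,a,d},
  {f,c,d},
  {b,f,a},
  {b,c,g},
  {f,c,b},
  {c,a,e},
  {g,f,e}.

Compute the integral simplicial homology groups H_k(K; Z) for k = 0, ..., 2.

H_0 = Z,  H_1 = Z^2,  H_2 = Z.

We work with the vertex ordering a < b < c < d < e < f < g. The simplices of K, each written with vertices in increasing order, are:

  0-simplices (7): a, b, c, d, e, f, g
  1-simplices (21): ab, ac, ad, ae, af, ag, bc, bd, be, bf, bg, cd, ce, cf, cg, de, df, dg, ef, eg, fg
  2-simplices (14): abe, abf, acd, ace, adg, afg, bcf, bcg, bde, bdg, cdf, ceg, def, efg

giving chain groups C_0 ≅ Z^7, C_1 ≅ Z^21, C_2 ≅ Z^14.

∂_1: C_1 → C_0 is given by ∂[p,q] = [q] − [p].
The resulting 7×21 matrix has rank 6, and its Smith normal form has invariant factors (1,1,1,1,1,1).

Boundary ∂_2: C_2 → C_1 sends each 2-simplex [p,q,r] to [q,r] − [p,r] + [p,q]. For instance
  ∂efg = fg − eg + ef,
  ∂ceg = eg − cg + ce.
The 21×14 boundary matrix has rank 13 and Smith normal form diag(1,1,1,1,1,1,1,1,1,1,1,1,1).

Computing H_k = (kernel of ∂_k) / (image of ∂_{k+1}):

  H_0: rank C_0 − rank ∂_1 = 7 − 6 = 1, and the invariant factors of ∂_1 are all 1, so H_0 ≅ Z.
  H_1: rank ker ∂_1 − rank ∂_2 = (21 − 6) − 13 = 2, and the invariant factors of ∂_2 are all 1, so H_1 ≅ Z^2.
  H_2: rank ker ∂_2 − rank ∂_3 = (14 − 13) − 0 = 1, and there is no ∂_3, so H_2 ≅ Z.

(K is a triangulation of the torus T^2.)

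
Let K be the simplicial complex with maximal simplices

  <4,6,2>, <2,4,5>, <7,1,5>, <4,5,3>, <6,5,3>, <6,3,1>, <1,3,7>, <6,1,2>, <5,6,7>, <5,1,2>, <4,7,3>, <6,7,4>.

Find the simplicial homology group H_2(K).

Fix the vertex order 1 < 2 < 3 < 4 < 5 < 6 < 7 and write every simplex with vertices in increasing order. Then dim K = 2 and the simplices of K are:

  0-simplices (7): [1], [2], [3], [4], [5], [6], [7]
  1-simplices (18): [1,2], [1,3], [1,5], [1,6], [1,7], [2,4], [2,5], [2,6], [3,4], [3,5], [3,6], [3,7], [4,5], [4,6], [4,7], [5,6], [5,7], [6,7]
  2-simplices (12): [1,2,5], [1,2,6], [1,3,6], [1,3,7], [1,5,7], [2,4,5], [2,4,6], [3,4,5], [3,4,7], [3,5,6], [4,6,7], [5,6,7]

Hence C_0 ≅ Z^7, C_1 ≅ Z^18, C_2 ≅ Z^12.

∂_1: C_1 → C_0 maps an edge to its endpoints' difference, ∂[p,q] = q − p. For instance
  ∂[2,5] = [5] − [2].
The 7×18 boundary matrix has rank 6 and Smith normal form diag(1,1,1,1,1,1).

The boundary map ∂_2: C_2 → C_1 acts by ∂[p,q,r] = [q,r] − [p,r] + [p,q]. For instance
  ∂[3,4,5] = [4,5] − [3,5] + [3,4],
  ∂[1,2,6] = [2,6] − [1,6] + [1,2].
The resulting 18×12 matrix has rank 12, and its Smith normal form has invariant factors (1,1,1,1,1,1,1,1,1,1,1,2).

Now H_k = ker ∂_k / im ∂_{k+1}, so:

  H_2: rank ker ∂_2 − rank ∂_3 = (12 − 12) − 0 = 0, and there is no ∂_3, so H_2 ≅ 0.

(K is a triangulation of the real projective plane RP^2.)

H_2 = 0.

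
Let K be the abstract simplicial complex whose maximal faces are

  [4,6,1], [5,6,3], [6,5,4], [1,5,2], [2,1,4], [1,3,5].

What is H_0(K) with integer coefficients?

H_0 = Z.

Fix the vertex order 1 < 2 < 3 < 4 < 5 < 6 and write every simplex with vertices in increasing order. Then dim K = 2 and the simplices of K are:

  0-simplices (6): [1], [2], [3], [4], [5], [6]
  1-simplices (12): [1,2], [1,3], [1,4], [1,5], [1,6], [2,4], [2,5], [3,5], [3,6], [4,5], [4,6], [5,6]
  2-simplices (6): [1,2,4], [1,2,5], [1,3,5], [1,4,6], [3,5,6], [4,5,6]

giving chain groups C_0 ≅ Z^6, C_1 ≅ Z^12, C_2 ≅ Z^6.

Boundary ∂_1: C_1 → C_0 is given by ∂[p,q] = [q] − [p]. For instance
  ∂[1,4] = [4] − [1].
The resulting 6×12 matrix has rank 5, and its Smith normal form has invariant factors (1,1,1,1,1).

Boundary ∂_2: C_2 → C_1 acts by ∂[p,q,r] = [q,r] − [p,r] + [p,q]. For instance
  ∂[1,2,5] = [2,5] − [1,5] + [1,2],
  ∂[1,4,6] = [4,6] − [1,6] + [1,4].
The resulting 12×6 matrix has rank 6, and its Smith normal form has invariant factors (1,1,1,1,1,1).

Computing H_k = (kernel of ∂_k) / (image of ∂_{k+1}):

  H_0: rank C_0 − rank ∂_1 = 6 − 5 = 1, and the invariant factors of ∂_1 are all 1, so H_0 ≅ Z.

(K is a triangulation of the cylinder S^1 x I.)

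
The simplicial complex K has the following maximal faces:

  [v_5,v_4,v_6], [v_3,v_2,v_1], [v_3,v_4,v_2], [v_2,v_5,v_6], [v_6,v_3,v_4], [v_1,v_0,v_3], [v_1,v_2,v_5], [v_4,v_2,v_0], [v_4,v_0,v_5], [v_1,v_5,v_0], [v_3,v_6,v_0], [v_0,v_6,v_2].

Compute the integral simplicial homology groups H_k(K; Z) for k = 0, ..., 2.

K has 7 vertices, 18 edges, 12 triangles.
rank ∂_0 = 0, rank ∂_1 = 6 ⇒ b_0 = 7 − 0 − 6 = 1; all invariant factors of ∂_1 are 1 so no torsion. So H_0 ≅ Z.
rank ∂_1 = 6, rank ∂_2 = 12 ⇒ b_1 = 18 − 6 − 12 = 0; ∂_2 has invariant factor(s) [2] giving torsion. So H_1 ≅ Z/2Z.
rank ∂_2 = 12, rank ∂_3 = 0 ⇒ b_2 = 12 − 12 − 0 = 0. So H_2 ≅ 0.

H_0 ≅ Z,  H_1 ≅ Z/2Z,  H_2 = 0.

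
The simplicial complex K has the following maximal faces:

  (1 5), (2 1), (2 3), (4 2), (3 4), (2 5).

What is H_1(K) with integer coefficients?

Take the total order 1 < 2 < 3 < 4 < 5 on the vertex set. Then K (dimension 1) consists of the simplices:

  0-simplices (5): [1], [2], [3], [4], [5]
  1-simplices (6): [1,2], [1,5], [2,3], [2,4], [2,5], [3,4]

so the chain groups are C_0 ≅ Z^5, C_1 ≅ Z^6.

The boundary map ∂_1: C_1 → C_0 is given by ∂[p,q] = [q] − [p]. For instance
  ∂[1,5] = [5] − [1].
The 5×6 boundary matrix has rank 4 and Smith normal form diag(1,1,1,1).

Computing H_k = (kernel of ∂_k) / (image of ∂_{k+1}):

  H_1: rank ker ∂_1 − rank ∂_2 = (6 − 4) − 0 = 2, and there is no ∂_2, so H_1 ≅ Z^2.

(K is a triangulation of a wedge of 2 circles.)

H_1 = Z^2.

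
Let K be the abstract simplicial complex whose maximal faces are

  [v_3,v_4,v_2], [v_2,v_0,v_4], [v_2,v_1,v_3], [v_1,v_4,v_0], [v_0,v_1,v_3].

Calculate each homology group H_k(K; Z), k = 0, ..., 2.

H_0 = Z,  H_1 = Z,  H_2 = 0.

K has 5 vertices, 10 edges, 5 triangles.
rank ∂_0 = 0, rank ∂_1 = 4 ⇒ b_0 = 5 − 0 − 4 = 1; all invariant factors of ∂_1 are 1 so no torsion. So H_0 ≅ Z.
rank ∂_1 = 4, rank ∂_2 = 5 ⇒ b_1 = 10 − 4 − 5 = 1; all invariant factors of ∂_2 are 1 so no torsion. So H_1 ≅ Z.
rank ∂_2 = 5, rank ∂_3 = 0 ⇒ b_2 = 5 − 5 − 0 = 0. So H_2 ≅ 0.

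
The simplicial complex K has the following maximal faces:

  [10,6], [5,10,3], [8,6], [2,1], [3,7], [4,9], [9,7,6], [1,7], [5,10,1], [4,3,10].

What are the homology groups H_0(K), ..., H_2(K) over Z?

Order the vertices as 1 < 2 < 3 < 4 < 5 < 6 < 7 < 8 < 9 < 10. Listing each simplex with vertices in this order, K has dimension 2 with simplices:

  0-simplices (10): [1], [2], [3], [4], [5], [6], [7], [8], [9], [10]
  1-simplices (16): [1,2], [1,5], [1,7], [1,10], [3,4], [3,5], [3,7], [3,10], [4,9], [4,10], [5,10], [6,7], [6,8], [6,9], [6,10], [7,9]
  2-simplices (4): [1,5,10], [3,4,10], [3,5,10], [6,7,9]

giving chain groups C_0 ≅ Z^10, C_1 ≅ Z^16, C_2 ≅ Z^4.

The boundary map ∂_1: C_1 → C_0 sends each edge [p,q] (with p < q) to q − p. For instance
  ∂[1,2] = [2] − [1].
This gives a 10×16 integer matrix of rank 9; reducing to Smith normal form yields diagonal entries (1,1,1,1,1,1,1,1,1).

Boundary ∂_2: C_2 → C_1 acts by ∂[p,q,r] = [q,r] − [p,r] + [p,q]. For instance
  ∂[3,4,10] = [4,10] − [3,10] + [3,4],
  ∂[1,5,10] = [5,10] − [1,10] + [1,5].
This gives a 16×4 integer matrix of rank 4; reducing to Smith normal form yields diagonal entries (1,1,1,1).

Computing H_k = (kernel of ∂_k) / (image of ∂_{k+1}):

  H_0: rank C_0 − rank ∂_1 = 10 − 9 = 1, and the invariant factors of ∂_1 are all 1, so H_0 = Z.
  H_1: rank ker ∂_1 − rank ∂_2 = (16 − 9) − 4 = 3, and the invariant factors of ∂_2 are all 1, so H_1 = Z^3.
  H_2: rank ker ∂_2 − rank ∂_3 = (4 − 4) − 0 = 0, and there is no ∂_3, so H_2 = 0.

As a check, the Euler characteristic is 10 − 16 + 4 = -2, which agrees with 1 − 3 + 0 = -2.

H_0 = Z,  H_1 = Z^3,  H_2 = 0.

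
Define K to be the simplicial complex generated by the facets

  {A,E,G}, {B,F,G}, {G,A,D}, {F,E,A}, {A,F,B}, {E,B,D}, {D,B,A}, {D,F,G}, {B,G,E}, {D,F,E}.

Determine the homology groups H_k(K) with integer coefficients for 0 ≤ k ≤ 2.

Take the total order A < B < D < E < F < G on the vertex set. Then K (dimension 2) consists of the simplices:

  0-simplices (6): A, B, D, E, F, G
  1-simplices (15): AB, AD, AE, AF, AG, BD, BE, BF, BG, DE, DF, DG, EF, EG, FG
  2-simplices (10): ABD, ABF, ADG, AEF, AEG, BDE, BEG, BFG, DEF, DFG

so the chain groups are C_0 ≅ Z^6, C_1 ≅ Z^15, C_2 ≅ Z^10.

∂_1: C_1 → C_0 maps an edge to its endpoints' difference, ∂[p,q] = q − p. For instance
  ∂FG = G − F.
As a 6×15 matrix over Z this has rank 5, with invariant factors (1,1,1,1,1).

The boundary map ∂_2: C_2 → C_1 sends each 2-simplex [p,q,r] to [q,r] − [p,r] + [p,q]. For instance
  ∂ABD = BD − AD + AB,
  ∂AEF = EF − AF + AE.
As a 15×10 matrix over Z this has rank 10, with invariant factors (1,1,1,1,1,1,1,1,1,2).

Reading off H_k = ker ∂_k / im ∂_{k+1}:

  H_0: rank C_0 − rank ∂_1 = 6 − 5 = 1, and the invariant factors of ∂_1 are all 1, so H_0 = Z.
  H_1: rank ker ∂_1 − rank ∂_2 = (15 − 5) − 10 = 0, and ∂_2 has invariant factor 2 > 1, so H_1 = Z/2.
  H_2: rank ker ∂_2 − rank ∂_3 = (10 − 10) − 0 = 0, and there is no ∂_3, so H_2 = 0.

(K is a triangulation of the real projective plane RP^2.)

H_0 ≅ Z,  H_1 ≅ Z/2,  H_2 = 0.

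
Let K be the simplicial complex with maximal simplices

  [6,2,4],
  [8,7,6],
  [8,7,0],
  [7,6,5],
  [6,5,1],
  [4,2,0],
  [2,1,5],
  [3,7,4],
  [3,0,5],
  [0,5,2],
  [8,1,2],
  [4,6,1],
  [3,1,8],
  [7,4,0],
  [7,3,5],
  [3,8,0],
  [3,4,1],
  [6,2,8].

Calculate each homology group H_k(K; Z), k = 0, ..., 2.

H_0 = Z,  H_1 = Z ⊕ Z_2,  H_2 = 0.

Take the total order 0 < 1 < 2 < 3 < 4 < 5 < 6 < 7 < 8 on the vertex set. Then K (dimension 2) consists of the simplices:

  0-simplices (9): [0], [1], [2], [3], [4], [5], [6], [7], [8]
  1-simplices (27): (27 of them)
  2-simplices (18): [0,2,4], [0,2,5], [0,3,5], [0,3,8], [0,4,7], [0,7,8], [1,2,5], [1,2,8], [1,3,4], [1,3,8], [1,4,6], [1,5,6], [2,4,6], [2,6,8], [3,4,7], [3,5,7], [5,6,7], [6,7,8]

giving chain groups C_0 ≅ Z^9, C_1 ≅ Z^27, C_2 ≅ Z^18.

Boundary ∂_1: C_1 → C_0 sends each edge [p,q] (with p < q) to q − p.
As a 9×27 matrix over Z this has rank 8, with invariant factors (1,1,1,1,1,1,1,1).

∂_2: C_2 → C_1 sends each 2-simplex [p,q,r] to [q,r] − [p,r] + [p,q]. For instance
  ∂[1,3,8] = [3,8] − [1,8] + [1,3],
  ∂[1,5,6] = [5,6] − [1,6] + [1,5].
The 27×18 boundary matrix has rank 18 and Smith normal form diag(1,1,1,1,1,1,1,1,1,1,1,1,1,1,1,1,1,2).

Computing H_k = (kernel of ∂_k) / (image of ∂_{k+1}):

  H_0: rank C_0 − rank ∂_1 = 9 − 8 = 1, and the invariant factors of ∂_1 are all 1, so H_0 = Z.
  H_1: rank ker ∂_1 − rank ∂_2 = (27 − 8) − 18 = 1, and ∂_2 has invariant factor 2 > 1, so H_1 = Z ⊕ Z_2.
  H_2: rank ker ∂_2 − rank ∂_3 = (18 − 18) − 0 = 0, and there is no ∂_3, so H_2 = 0.

(K is a triangulation of the Klein bottle.)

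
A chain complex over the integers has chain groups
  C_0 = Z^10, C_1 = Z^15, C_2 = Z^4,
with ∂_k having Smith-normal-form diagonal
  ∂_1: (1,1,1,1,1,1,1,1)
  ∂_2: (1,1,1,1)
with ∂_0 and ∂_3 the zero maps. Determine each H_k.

H_0 ≅ Z^2,  H_1 ≅ Z^3,  H_2 = 0.

H_0: b_0 = 10 − 0 − 8 = 2; torsion from ∂_1 factors > 1: none. So H_0 ≅ Z^2.
H_1: b_1 = 15 − 8 − 4 = 3; torsion from ∂_2 factors > 1: none. So H_1 ≅ Z^3.
H_2: b_2 = 4 − 4 − 0 = 0; torsion from ∂_3 factors > 1: none. So H_2 ≅ 0.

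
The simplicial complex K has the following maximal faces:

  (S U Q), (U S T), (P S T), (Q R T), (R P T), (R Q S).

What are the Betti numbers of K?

K has 6 vertices, 12 edges, 6 triangles.
rank ∂_0 = 0, rank ∂_1 = 5 ⇒ b_0 = 6 − 0 − 5 = 1; all invariant factors of ∂_1 are 1 so no torsion. So H_0 = Z.
rank ∂_1 = 5, rank ∂_2 = 6 ⇒ b_1 = 12 − 5 − 6 = 1; all invariant factors of ∂_2 are 1 so no torsion. So H_1 = Z.
rank ∂_2 = 6, rank ∂_3 = 0 ⇒ b_2 = 6 − 6 − 0 = 0. So H_2 = 0.

b_0 = 1, b_1 = 1, b_2 = 0.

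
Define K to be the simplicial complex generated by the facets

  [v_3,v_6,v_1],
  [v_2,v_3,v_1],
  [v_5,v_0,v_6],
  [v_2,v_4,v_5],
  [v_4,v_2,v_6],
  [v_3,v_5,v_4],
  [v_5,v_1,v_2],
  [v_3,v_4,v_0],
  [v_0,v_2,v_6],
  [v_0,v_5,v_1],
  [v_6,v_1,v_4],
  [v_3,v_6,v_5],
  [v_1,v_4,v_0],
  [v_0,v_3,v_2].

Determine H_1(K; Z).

H_1 ≅ Z^2.

Order the vertices as v_0 < v_1 < v_2 < v_3 < v_4 < v_5 < v_6. Listing each simplex with vertices in this order, K has dimension 2 with simplices:

  0-simplices (7): [v_0], [v_1], [v_2], [v_3], [v_4], [v_5], [v_6]
  1-simplices (21): (21 of them)
  2-simplices (14): (14 of them)

giving chain groups C_0 ≅ Z^7, C_1 ≅ Z^21, C_2 ≅ Z^14.

∂_1: C_1 → C_0 is given by ∂[p,q] = [q] − [p]. For instance
  ∂[v_0,v_2] = [v_2] − [v_0].
As a 7×21 matrix over Z this has rank 6, with invariant factors (1,1,1,1,1,1).

∂_2: C_2 → C_1 sends each 2-simplex [p,q,r] to [q,r] − [p,r] + [p,q]. For instance
  ∂[v_0,v_1,v_4] = [v_1,v_4] − [v_0,v_4] + [v_0,v_1],
  ∂[v_0,v_5,v_6] = [v_5,v_6] − [v_0,v_6] + [v_0,v_5].
As a 21×14 matrix over Z this has rank 13, with invariant factors (1,1,1,1,1,1,1,1,1,1,1,1,1).

Now H_k = ker ∂_k / im ∂_{k+1}, so:

  H_1: rank ker ∂_1 − rank ∂_2 = (21 − 6) − 13 = 2, and the invariant factors of ∂_2 are all 1, so H_1 = Z^2.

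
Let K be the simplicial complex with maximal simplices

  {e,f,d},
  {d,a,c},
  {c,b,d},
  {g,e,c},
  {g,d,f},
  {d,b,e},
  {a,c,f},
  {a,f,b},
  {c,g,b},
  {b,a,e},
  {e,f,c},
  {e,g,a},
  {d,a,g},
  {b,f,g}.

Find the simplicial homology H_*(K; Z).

Fix the vertex order a < b < c < d < e < f < g and write every simplex with vertices in increasing order. Then dim K = 2 and the simplices of K are:

  0-simplices (7): a, b, c, d, e, f, g
  1-simplices (21): ab, ac, ad, ae, af, ag, bc, bd, be, bf, bg, cd, ce, cf, cg, de, df, dg, ef, eg, fg
  2-simplices (14): abe, abf, acd, acf, adg, aeg, bcd, bcg, bde, bfg, cef, ceg, def, dfg

Hence C_0 ≅ Z^7, C_1 ≅ Z^21, C_2 ≅ Z^14.

∂_1: C_1 → C_0 is given by ∂[p,q] = [q] − [p]. For instance
  ∂ac = c − a.
This gives a 7×21 integer matrix of rank 6; reducing to Smith normal form yields diagonal entries (1,1,1,1,1,1).

Boundary ∂_2: C_2 → C_1 maps a triangle to the signed sum of its edges. For instance
  ∂bcd = cd − bd + bc,
  ∂adg = dg − ag + ad.
This gives a 21×14 integer matrix of rank 13; reducing to Smith normal form yields diagonal entries (1,1,1,1,1,1,1,1,1,1,1,1,1).

From H_k ≅ ker(∂_k) / im(∂_{k+1}) we obtain:

  H_0: rank C_0 − rank ∂_1 = 7 − 6 = 1, and the invariant factors of ∂_1 are all 1, so H_0 = Z.
  H_1: rank ker ∂_1 − rank ∂_2 = (21 − 6) − 13 = 2, and the invariant factors of ∂_2 are all 1, so H_1 = Z^2.
  H_2: rank ker ∂_2 − rank ∂_3 = (14 − 13) − 0 = 1, and there is no ∂_3, so H_2 = Z.

H_0 ≅ Z,  H_1 ≅ Z^2,  H_2 ≅ Z.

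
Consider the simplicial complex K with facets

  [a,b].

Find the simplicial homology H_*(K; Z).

H_0 ≅ Z,  H_1 = 0.

K has 2 vertices, 1 edge.
rank ∂_0 = 0, rank ∂_1 = 1 ⇒ b_0 = 2 − 0 − 1 = 1; all invariant factors of ∂_1 are 1 so no torsion. So H_0 ≅ Z.
rank ∂_1 = 1, rank ∂_2 = 0 ⇒ b_1 = 1 − 1 − 0 = 0. So H_1 ≅ 0.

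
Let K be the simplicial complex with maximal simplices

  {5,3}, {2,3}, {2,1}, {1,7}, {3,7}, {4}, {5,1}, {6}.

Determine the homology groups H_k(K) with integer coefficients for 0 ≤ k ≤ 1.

H_0 ≅ Z^3,  H_1 ≅ Z^2.

We work with the vertex ordering 1 < 2 < 3 < 4 < 5 < 6 < 7. The simplices of K, each written with vertices in increasing order, are:

  0-simplices (7): [1], [2], [3], [4], [5], [6], [7]
  1-simplices (6): [1,2], [1,5], [1,7], [2,3], [3,5], [3,7]

Hence C_0 ≅ Z^7, C_1 ≅ Z^6.

∂_1: C_1 → C_0 maps an edge to its endpoints' difference, ∂[p,q] = q − p. For instance
  ∂[3,5] = [5] − [3].
The 7×6 boundary matrix has rank 4 and Smith normal form diag(1,1,1,1).

Computing H_k = (kernel of ∂_k) / (image of ∂_{k+1}):

  H_0: rank C_0 − rank ∂_1 = 7 − 4 = 3, and the invariant factors of ∂_1 are all 1, so H_0 = Z^3.
  H_1: rank ker ∂_1 − rank ∂_2 = (6 − 4) − 0 = 2, and there is no ∂_2, so H_1 = Z^2.

As a check, the Euler characteristic is 7 − 6 = 1, which agrees with 3 − 2 = 1.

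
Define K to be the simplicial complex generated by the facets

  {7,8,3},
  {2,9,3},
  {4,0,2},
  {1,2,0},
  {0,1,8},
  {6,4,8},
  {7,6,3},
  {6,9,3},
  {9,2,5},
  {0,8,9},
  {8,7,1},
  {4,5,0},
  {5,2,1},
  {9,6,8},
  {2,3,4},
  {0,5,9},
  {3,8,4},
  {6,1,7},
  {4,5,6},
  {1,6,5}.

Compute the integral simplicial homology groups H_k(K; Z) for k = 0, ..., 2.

K has 10 vertices, 30 edges, 20 triangles.
rank ∂_0 = 0, rank ∂_1 = 9 ⇒ b_0 = 10 − 0 − 9 = 1; all invariant factors of ∂_1 are 1 so no torsion. So H_0 = Z.
rank ∂_1 = 9, rank ∂_2 = 20 ⇒ b_1 = 30 − 9 − 20 = 1; ∂_2 has invariant factor(s) [2] giving torsion. So H_1 = Z ⊕ Z/2.
rank ∂_2 = 20, rank ∂_3 = 0 ⇒ b_2 = 20 − 20 − 0 = 0. So H_2 = 0.

H_0 ≅ Z,  H_1 ≅ Z ⊕ Z/2,  H_2 = 0.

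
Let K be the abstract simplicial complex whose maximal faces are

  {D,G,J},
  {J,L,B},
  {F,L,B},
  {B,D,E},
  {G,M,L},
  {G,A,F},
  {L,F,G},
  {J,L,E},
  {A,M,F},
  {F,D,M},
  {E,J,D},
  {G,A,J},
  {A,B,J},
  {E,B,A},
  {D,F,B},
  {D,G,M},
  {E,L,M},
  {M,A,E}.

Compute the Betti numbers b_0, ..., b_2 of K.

b_0 = 1, b_1 = 1, b_2 = 0.

Take the total order A < B < D < E < F < G < J < L < M on the vertex set. Then K (dimension 2) consists of the simplices:

  0-simplices (9): A, B, D, E, F, G, J, L, M
  1-simplices (27): AB, AE, AF, AG, AJ, AM, BD, BE, BF, BJ, BL, DE, DF, DG, DJ, DM, EJ, EL, EM, FG, FL, FM, GJ, GL, GM, JL, LM
  2-simplices (18): ABE, ABJ, AEM, AFG, AFM, AGJ, BDE, BDF, BFL, BJL, DEJ, DFM, DGJ, DGM, EJL, ELM, FGL, GLM

so the chain groups are C_0 ≅ Z^9, C_1 ≅ Z^27, C_2 ≅ Z^18.

∂_1: C_1 → C_0 sends each edge [p,q] (with p < q) to q − p. For instance
  ∂AG = G − A.
As a 9×27 matrix over Z this has rank 8, with invariant factors (1,1,1,1,1,1,1,1).

∂_2: C_2 → C_1 acts by ∂[p,q,r] = [q,r] − [p,r] + [p,q]. For instance
  ∂ABE = BE − AE + AB,
  ∂DEJ = EJ − DJ + DE.
As a 27×18 matrix over Z this has rank 18, with invariant factors (1,1,1,1,1,1,1,1,1,1,1,1,1,1,1,1,1,2).

Computing H_k = (kernel of ∂_k) / (image of ∂_{k+1}):

  H_0: rank C_0 − rank ∂_1 = 9 − 8 = 1, and the invariant factors of ∂_1 are all 1, so H_0 = Z.
  H_1: rank ker ∂_1 − rank ∂_2 = (27 − 8) − 18 = 1, and ∂_2 has invariant factor 2 > 1, so H_1 = Z ⊕ Z_2.
  H_2: rank ker ∂_2 − rank ∂_3 = (18 − 18) − 0 = 0, and there is no ∂_3, so H_2 = 0.

As a check, the Euler characteristic is 9 − 27 + 18 = 0, which agrees with 1 − 1 + 0 = 0.
(K is a triangulation of the Klein bottle.)

Hence the Betti numbers are b_0 = 1, b_1 = 1, b_2 = 0.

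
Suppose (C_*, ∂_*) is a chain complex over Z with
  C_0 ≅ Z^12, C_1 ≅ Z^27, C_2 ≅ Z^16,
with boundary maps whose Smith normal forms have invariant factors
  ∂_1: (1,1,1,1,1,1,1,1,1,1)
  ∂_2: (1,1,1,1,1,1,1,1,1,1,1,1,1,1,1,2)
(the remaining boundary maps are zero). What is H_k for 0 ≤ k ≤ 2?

H_0 ≅ Z^2,  H_1 ≅ Z ⊕ Z/2Z,  H_2 = 0.

H_0: b_0 = 12 − 0 − 10 = 2; torsion from ∂_1 factors > 1: none. So H_0 ≅ Z^2.
H_1: b_1 = 27 − 10 − 16 = 1; torsion from ∂_2 factors > 1: [2]. So H_1 ≅ Z ⊕ Z/2Z.
H_2: b_2 = 16 − 16 − 0 = 0; torsion from ∂_3 factors > 1: none. So H_2 ≅ 0.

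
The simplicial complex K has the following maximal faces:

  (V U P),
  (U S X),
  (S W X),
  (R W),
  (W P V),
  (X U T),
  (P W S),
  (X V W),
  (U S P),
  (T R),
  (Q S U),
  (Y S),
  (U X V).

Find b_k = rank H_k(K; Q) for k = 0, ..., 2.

b_0 = 1, b_1 = 1, b_2 = 1.

We work with the vertex ordering P < Q < R < S < T < U < V < W < X < Y. The simplices of K, each written with vertices in increasing order, are:

  0-simplices (10): P, Q, R, S, T, U, V, W, X, Y
  1-simplices (19): PS, PU, PV, PW, QS, QU, RT, RW, SU, SW, SX, SY, TU, TX, UV, UX, VW, VX, WX
  2-simplices (10): PSU, PSW, PUV, PVW, QSU, SUX, SWX, TUX, UVX, VWX

giving chain groups C_0 ≅ Z^10, C_1 ≅ Z^19, C_2 ≅ Z^10.

Boundary ∂_1: C_1 → C_0 maps an edge to its endpoints' difference, ∂[p,q] = q − p.
The resulting 10×19 matrix has rank 9, and its Smith normal form has invariant factors (1,1,1,1,1,1,1,1,1).

Boundary ∂_2: C_2 → C_1 acts by ∂[p,q,r] = [q,r] − [p,r] + [p,q]. For instance
  ∂PVW = VW − PW + PV,
  ∂TUX = UX − TX + TU.
The resulting 19×10 matrix has rank 9, and its Smith normal form has invariant factors (1,1,1,1,1,1,1,1,1).

Reading off H_k = ker ∂_k / im ∂_{k+1}:

  H_0: rank C_0 − rank ∂_1 = 10 − 9 = 1, and the invariant factors of ∂_1 are all 1, so H_0 = Z.
  H_1: rank ker ∂_1 − rank ∂_2 = (19 − 9) − 9 = 1, and the invariant factors of ∂_2 are all 1, so H_1 = Z.
  H_2: rank ker ∂_2 − rank ∂_3 = (10 − 9) − 0 = 1, and there is no ∂_3, so H_2 = Z.

Hence the Betti numbers are b_0 = 1, b_1 = 1, b_2 = 1.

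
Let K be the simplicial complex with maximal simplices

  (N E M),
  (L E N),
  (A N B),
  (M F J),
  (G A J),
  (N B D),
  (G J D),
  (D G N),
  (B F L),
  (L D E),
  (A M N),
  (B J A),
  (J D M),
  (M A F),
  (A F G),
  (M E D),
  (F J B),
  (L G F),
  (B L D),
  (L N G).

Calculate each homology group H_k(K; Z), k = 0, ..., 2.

H_0 ≅ Z,  H_1 ≅ Z × Z/2,  H_2 = 0.

Take the total order A < B < D < E < F < G < J < L < M < N on the vertex set. Then K (dimension 2) consists of the simplices:

  0-simplices (10): A, B, D, E, F, G, J, L, M, N
  1-simplices (30): AB, AF, AG, AJ, AM, AN, BD, BF, BJ, BL, BN, DE, DG, DJ, DL, DM, DN, EL, EM, EN, FG, FJ, FL, FM, GJ, GL, GN, JM, LN, MN
  2-simplices (20): ABJ, ABN, AFG, AFM, AGJ, AMN, BDL, BDN, BFJ, BFL, DEL, DEM, DGJ, DGN, DJM, ELN, EMN, FGL, FJM, GLN

giving chain groups C_0 ≅ Z^10, C_1 ≅ Z^30, C_2 ≅ Z^20.

Boundary ∂_1: C_1 → C_0 is given by ∂[p,q] = [q] − [p]. For instance
  ∂AG = G − A.
The 10×30 boundary matrix has rank 9 and Smith normal form diag(1,1,1,1,1,1,1,1,1).

The boundary map ∂_2: C_2 → C_1 maps a triangle to the signed sum of its edges. For instance
  ∂AFM = FM − AM + AF,
  ∂DGN = GN − DN + DG.
The 30×20 boundary matrix has rank 20 and Smith normal form diag(1,1,1,1,1,1,1,1,1,1,1,1,1,1,1,1,1,1,1,2).

Reading off H_k = ker ∂_k / im ∂_{k+1}:

  H_0: rank C_0 − rank ∂_1 = 10 − 9 = 1, and the invariant factors of ∂_1 are all 1, so H_0 ≅ Z.
  H_1: rank ker ∂_1 − rank ∂_2 = (30 − 9) − 20 = 1, and ∂_2 has invariant factor 2 > 1, so H_1 ≅ Z × Z/2.
  H_2: rank ker ∂_2 − rank ∂_3 = (20 − 20) − 0 = 0, and there is no ∂_3, so H_2 ≅ 0.

As a check, the Euler characteristic is 10 − 30 + 20 = 0, which agrees with 1 − 1 + 0 = 0.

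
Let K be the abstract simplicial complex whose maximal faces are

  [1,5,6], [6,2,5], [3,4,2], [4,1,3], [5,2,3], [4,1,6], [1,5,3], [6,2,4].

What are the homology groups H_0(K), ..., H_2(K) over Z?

Take the total order 1 < 2 < 3 < 4 < 5 < 6 on the vertex set. Then K (dimension 2) consists of the simplices:

  0-simplices (6): [1], [2], [3], [4], [5], [6]
  1-simplices (12): [1,3], [1,4], [1,5], [1,6], [2,3], [2,4], [2,5], [2,6], [3,4], [3,5], [4,6], [5,6]
  2-simplices (8): [1,3,4], [1,3,5], [1,4,6], [1,5,6], [2,3,4], [2,3,5], [2,4,6], [2,5,6]

Hence C_0 ≅ Z^6, C_1 ≅ Z^12, C_2 ≅ Z^8.

The boundary map ∂_1: C_1 → C_0 sends each edge [p,q] (with p < q) to q − p.
The 6×12 boundary matrix has rank 5 and Smith normal form diag(1,1,1,1,1).

The boundary map ∂_2: C_2 → C_1 acts by ∂[p,q,r] = [q,r] − [p,r] + [p,q]. For instance
  ∂[1,5,6] = [5,6] − [1,6] + [1,5],
  ∂[2,3,5] = [3,5] − [2,5] + [2,3].
The 12×8 boundary matrix has rank 7 and Smith normal form diag(1,1,1,1,1,1,1).

From H_k ≅ ker(∂_k) / im(∂_{k+1}) we obtain:

  H_0: rank C_0 − rank ∂_1 = 6 − 5 = 1, and the invariant factors of ∂_1 are all 1, so H_0 ≅ Z.
  H_1: rank ker ∂_1 − rank ∂_2 = (12 − 5) − 7 = 0, and the invariant factors of ∂_2 are all 1, so H_1 ≅ 0.
  H_2: rank ker ∂_2 − rank ∂_3 = (8 − 7) − 0 = 1, and there is no ∂_3, so H_2 ≅ Z.

H_0 ≅ Z,  H_1 = 0,  H_2 ≅ Z.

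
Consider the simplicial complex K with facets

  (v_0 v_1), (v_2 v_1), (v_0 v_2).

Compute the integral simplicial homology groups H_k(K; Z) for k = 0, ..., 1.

Fix the vertex order v_0 < v_1 < v_2 and write every simplex with vertices in increasing order. Then dim K = 1 and the simplices of K are:

  0-simplices (3): [v_0], [v_1], [v_2]
  1-simplices (3): [v_0,v_1], [v_0,v_2], [v_1,v_2]

so the chain groups are C_0 ≅ Z^3, C_1 ≅ Z^3.

The boundary map ∂_1: C_1 → C_0 maps an edge to its endpoints' difference, ∂[p,q] = q − p.
This gives a 3×3 integer matrix of rank 2; reducing to Smith normal form yields diagonal entries (1,1).

Computing H_k = (kernel of ∂_k) / (image of ∂_{k+1}):

  H_0: rank C_0 − rank ∂_1 = 3 − 2 = 1, and the invariant factors of ∂_1 are all 1, so H_0 = Z.
  H_1: rank ker ∂_1 − rank ∂_2 = (3 − 2) − 0 = 1, and there is no ∂_2, so H_1 = Z.

H_0 ≅ Z,  H_1 ≅ Z.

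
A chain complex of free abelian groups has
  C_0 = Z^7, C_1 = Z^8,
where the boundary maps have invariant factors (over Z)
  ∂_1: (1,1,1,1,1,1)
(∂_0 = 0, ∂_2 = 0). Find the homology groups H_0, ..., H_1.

H_0 = Z,  H_1 = Z^2.

H_0: b_0 = 7 − 0 − 6 = 1; torsion from ∂_1 factors > 1: none. So H_0 = Z.
H_1: b_1 = 8 − 6 − 0 = 2; torsion from ∂_2 factors > 1: none. So H_1 = Z^2.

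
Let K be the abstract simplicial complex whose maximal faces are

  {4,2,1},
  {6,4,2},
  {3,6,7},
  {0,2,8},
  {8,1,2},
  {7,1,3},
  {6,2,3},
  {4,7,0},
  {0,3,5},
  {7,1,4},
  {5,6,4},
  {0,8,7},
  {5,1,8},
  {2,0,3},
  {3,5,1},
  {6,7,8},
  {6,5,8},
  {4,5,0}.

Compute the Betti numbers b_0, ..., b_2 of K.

Fix the vertex order 0 < 1 < 2 < 3 < 4 < 5 < 6 < 7 < 8 and write every simplex with vertices in increasing order. Then dim K = 2 and the simplices of K are:

  0-simplices (9): [0], [1], [2], [3], [4], [5], [6], [7], [8]
  1-simplices (27): (27 of them)
  2-simplices (18): [0,2,3], [0,2,8], [0,3,5], [0,4,5], [0,4,7], [0,7,8], [1,2,4], [1,2,8], [1,3,5], [1,3,7], [1,4,7], [1,5,8], [2,3,6], [2,4,6], [3,6,7], [4,5,6], [5,6,8], [6,7,8]

so the chain groups are C_0 ≅ Z^9, C_1 ≅ Z^27, C_2 ≅ Z^18.

Boundary ∂_1: C_1 → C_0 maps an edge to its endpoints' difference, ∂[p,q] = q − p.
As a 9×27 matrix over Z this has rank 8, with invariant factors (1,1,1,1,1,1,1,1).

Boundary ∂_2: C_2 → C_1 sends each 2-simplex [p,q,r] to [q,r] − [p,r] + [p,q]. For instance
  ∂[1,5,8] = [5,8] − [1,8] + [1,5],
  ∂[1,3,5] = [3,5] − [1,5] + [1,3].
The resulting 27×18 matrix has rank 17, and its Smith normal form has invariant factors (1,1,1,1,1,1,1,1,1,1,1,1,1,1,1,1,1).

From H_k ≅ ker(∂_k) / im(∂_{k+1}) we obtain:

  H_0: rank C_0 − rank ∂_1 = 9 − 8 = 1, and the invariant factors of ∂_1 are all 1, so H_0 ≅ Z.
  H_1: rank ker ∂_1 − rank ∂_2 = (27 − 8) − 17 = 2, and the invariant factors of ∂_2 are all 1, so H_1 ≅ Z^2.
  H_2: rank ker ∂_2 − rank ∂_3 = (18 − 17) − 0 = 1, and there is no ∂_3, so H_2 ≅ Z.

Hence the Betti numbers are b_0 = 1, b_1 = 2, b_2 = 1.

b_0 = 1, b_1 = 2, b_2 = 1.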